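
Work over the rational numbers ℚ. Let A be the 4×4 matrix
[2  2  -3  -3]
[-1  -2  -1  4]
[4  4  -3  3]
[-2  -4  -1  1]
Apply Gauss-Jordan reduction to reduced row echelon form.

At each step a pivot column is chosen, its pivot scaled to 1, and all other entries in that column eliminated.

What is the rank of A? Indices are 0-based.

rank = 4

step 1: normalize row 0 (÷2) = (1, 1, -3/2, -3/2)
  row 1: subtract -1×row0 = (0, -1, -5/2, 5/2)
  row 2: subtract 4×row0 = (0, 0, 3, 9)
  row 3: subtract -2×row0 = (0, -2, -4, -2)
step 2: normalize row 1 (÷-1) = (0, 1, 5/2, -5/2)
  row 0: subtract 1×row1 = (1, 0, -4, 1)
  row 3: subtract -2×row1 = (0, 0, 1, -7)
step 3: normalize row 2 (÷3) = (0, 0, 1, 3)
  row 0: subtract -4×row2 = (1, 0, 0, 13)
  row 1: subtract 5/2×row2 = (0, 1, 0, -10)
  row 3: subtract 1×row2 = (0, 0, 0, -10)
step 4: normalize row 3 (÷-10) = (0, 0, 0, 1)
  row 0: subtract 13×row3 = (1, 0, 0, 0)
  row 1: subtract -10×row3 = (0, 1, 0, 0)
  row 2: subtract 3×row3 = (0, 0, 1, 0)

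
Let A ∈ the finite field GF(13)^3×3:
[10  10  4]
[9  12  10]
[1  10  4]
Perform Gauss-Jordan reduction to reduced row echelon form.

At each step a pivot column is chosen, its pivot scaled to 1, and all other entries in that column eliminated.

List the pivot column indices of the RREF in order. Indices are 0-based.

pivot columns: 0, 1

step 1: normalize row 0 (÷10) = (1, 1, 3)
  row 1: subtract 9×row0 = (0, 3, 9)
  row 2: subtract 1×row0 = (0, 9, 1)
step 2: normalize row 1 (÷3) = (0, 1, 3)
  row 0: subtract 1×row1 = (1, 0, 0)
  row 2: subtract 9×row1 = (0, 0, 0)
skip col 2 (zero from row 2)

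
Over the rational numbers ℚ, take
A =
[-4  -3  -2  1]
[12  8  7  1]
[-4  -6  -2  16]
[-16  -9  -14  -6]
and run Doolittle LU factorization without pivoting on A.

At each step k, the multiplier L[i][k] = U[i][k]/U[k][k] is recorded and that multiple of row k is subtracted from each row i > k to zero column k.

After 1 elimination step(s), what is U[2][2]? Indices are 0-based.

k=0: U[0][0]=-4
  eliminate (1,0): mult=-3, new row 1: (0, -1, 1, 4); set L[1][0]=-3
  eliminate (2,0): mult=1, new row 2: (0, -3, 0, 15); set L[2][0]=1
  eliminate (3,0): mult=4, new row 3: (0, 3, -6, -10); set L[3][0]=4

U[2][2] = 0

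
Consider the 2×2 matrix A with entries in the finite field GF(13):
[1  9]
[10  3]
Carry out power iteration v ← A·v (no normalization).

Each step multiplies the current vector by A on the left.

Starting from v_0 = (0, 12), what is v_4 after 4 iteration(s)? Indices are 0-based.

v_0 = (0, 12).
v_1 = A·v_0 = (4, 10).
v_2 = A·v_1 = (3, 5).
v_3 = A·v_2 = (9, 6).
v_4 = A·v_3 = (11, 4).

v_4 = (11, 4)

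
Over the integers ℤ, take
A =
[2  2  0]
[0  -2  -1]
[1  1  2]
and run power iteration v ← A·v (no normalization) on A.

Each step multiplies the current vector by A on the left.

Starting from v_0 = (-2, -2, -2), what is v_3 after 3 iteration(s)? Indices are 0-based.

v_0 = (-2, -2, -2).
v_1 = A·v_0 = (-8, 6, -8).
v_2 = A·v_1 = (-4, -4, -18).
v_3 = A·v_2 = (-16, 26, -44).

v_3 = (-16, 26, -44)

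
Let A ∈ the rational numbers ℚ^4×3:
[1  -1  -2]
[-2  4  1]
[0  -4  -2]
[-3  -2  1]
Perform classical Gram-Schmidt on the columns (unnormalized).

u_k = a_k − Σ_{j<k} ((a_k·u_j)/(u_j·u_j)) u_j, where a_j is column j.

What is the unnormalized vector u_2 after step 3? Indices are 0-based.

Step 1: u_0 = a_0 = (1, -2, 0, -3).
Step 2: u_1 = a_1 − (-3/14)·u_0 = (-11/14, 25/7, -4, -37/14).
Step 3: u_2 = a_2 − (-1/2)·u_0 − (147/509)·u_1 = (-648/509, -525/509, -430/509, 134/509).

u_2 = (-648/509, -525/509, -430/509, 134/509)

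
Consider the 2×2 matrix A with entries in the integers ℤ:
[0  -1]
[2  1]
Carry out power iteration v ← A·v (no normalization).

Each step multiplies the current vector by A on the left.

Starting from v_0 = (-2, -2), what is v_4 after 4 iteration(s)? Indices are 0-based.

v_4 = (-10, 14)

v_0 = (-2, -2).
v_1 = A·v_0 = (2, -6).
v_2 = A·v_1 = (6, -2).
v_3 = A·v_2 = (2, 10).
v_4 = A·v_3 = (-10, 14).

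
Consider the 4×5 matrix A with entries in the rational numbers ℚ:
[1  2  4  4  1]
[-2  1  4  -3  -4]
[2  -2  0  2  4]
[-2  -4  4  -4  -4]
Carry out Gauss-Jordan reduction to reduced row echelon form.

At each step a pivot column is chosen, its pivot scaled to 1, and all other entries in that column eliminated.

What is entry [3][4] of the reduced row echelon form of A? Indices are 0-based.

M[3][4] = -5/16

step 1: normalize row 0 (÷1) = (1, 2, 4, 4, 1)
  row 1: subtract -2×row0 = (0, 5, 12, 5, -2)
  row 2: subtract 2×row0 = (0, -6, -8, -6, 2)
  row 3: subtract -2×row0 = (0, 0, 12, 4, -2)
step 2: normalize row 1 (÷5) = (0, 1, 12/5, 1, -2/5)
  row 0: subtract 2×row1 = (1, 0, -4/5, 2, 9/5)
  row 2: subtract -6×row1 = (0, 0, 32/5, 0, -2/5)
step 3: normalize row 2 (÷32/5) = (0, 0, 1, 0, -1/16)
  row 0: subtract -4/5×row2 = (1, 0, 0, 2, 7/4)
  row 1: subtract 12/5×row2 = (0, 1, 0, 1, -1/4)
  row 3: subtract 12×row2 = (0, 0, 0, 4, -5/4)
step 4: normalize row 3 (÷4) = (0, 0, 0, 1, -5/16)
  row 0: subtract 2×row3 = (1, 0, 0, 0, 19/8)
  row 1: subtract 1×row3 = (0, 1, 0, 0, 1/16)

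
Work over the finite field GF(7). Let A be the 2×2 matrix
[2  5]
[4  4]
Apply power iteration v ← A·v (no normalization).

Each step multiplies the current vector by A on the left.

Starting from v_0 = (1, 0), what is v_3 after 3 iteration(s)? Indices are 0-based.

v_3 = (0, 3)

v_0 = (1, 0).
v_1 = A·v_0 = (2, 4).
v_2 = A·v_1 = (3, 3).
v_3 = A·v_2 = (0, 3).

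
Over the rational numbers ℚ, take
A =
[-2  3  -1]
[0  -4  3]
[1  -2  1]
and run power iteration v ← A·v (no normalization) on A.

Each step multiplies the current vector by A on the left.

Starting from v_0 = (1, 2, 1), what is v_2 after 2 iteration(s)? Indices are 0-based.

v_2 = (-19, 14, 11)

v_0 = (1, 2, 1).
v_1 = A·v_0 = (3, -5, -2).
v_2 = A·v_1 = (-19, 14, 11).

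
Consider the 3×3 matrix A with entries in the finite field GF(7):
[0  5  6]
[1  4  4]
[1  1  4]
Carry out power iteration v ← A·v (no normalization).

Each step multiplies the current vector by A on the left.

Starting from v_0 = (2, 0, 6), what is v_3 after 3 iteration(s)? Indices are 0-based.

v_0 = (2, 0, 6).
v_1 = A·v_0 = (1, 5, 5).
v_2 = A·v_1 = (6, 6, 5).
v_3 = A·v_2 = (4, 1, 4).

v_3 = (4, 1, 4)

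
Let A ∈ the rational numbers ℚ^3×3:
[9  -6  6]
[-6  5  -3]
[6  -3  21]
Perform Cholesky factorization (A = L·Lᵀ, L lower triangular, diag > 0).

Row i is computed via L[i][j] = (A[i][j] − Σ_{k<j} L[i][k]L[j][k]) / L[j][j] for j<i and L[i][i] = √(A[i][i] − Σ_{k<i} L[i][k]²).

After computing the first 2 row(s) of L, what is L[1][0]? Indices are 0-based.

L[1][0] = -2

Step 1: L[0][0] = √(9) = 3.
  L[1][0] = (-6) / L[0][0] = -2.
Step 2: L[1][1] = √(1) = 1.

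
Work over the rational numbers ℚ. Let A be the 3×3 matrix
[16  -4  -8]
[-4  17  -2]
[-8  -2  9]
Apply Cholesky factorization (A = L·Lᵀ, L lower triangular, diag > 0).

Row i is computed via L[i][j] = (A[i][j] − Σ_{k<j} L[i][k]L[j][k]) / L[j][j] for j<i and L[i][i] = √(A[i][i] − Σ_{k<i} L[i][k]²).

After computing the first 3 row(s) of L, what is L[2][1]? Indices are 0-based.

L[2][1] = -1

Step 1: L[0][0] = √(16) = 4.
  L[1][0] = (-4) / L[0][0] = -1.
Step 2: L[1][1] = √(16) = 4.
  L[2][0] = (-8) / L[0][0] = -2.
  L[2][1] = (-4) / L[1][1] = -1.
Step 3: L[2][2] = √(4) = 2.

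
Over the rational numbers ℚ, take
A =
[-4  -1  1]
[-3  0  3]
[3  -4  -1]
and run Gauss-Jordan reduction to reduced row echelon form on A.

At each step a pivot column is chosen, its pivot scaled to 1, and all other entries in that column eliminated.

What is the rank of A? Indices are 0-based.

rank = 3

[1] R0 /= -4  ⇒  (1, 1/4, -1/4)
     R1 -= -3·R0  ⇒  (0, 3/4, 9/4)
     R2 -= 3·R0  ⇒  (0, -19/4, -1/4)
[2] R1 /= 3/4  ⇒  (0, 1, 3)
     R0 -= 1/4·R1  ⇒  (1, 0, -1)
     R2 -= -19/4·R1  ⇒  (0, 0, 14)
[3] R2 /= 14  ⇒  (0, 0, 1)
     R0 -= -1·R2  ⇒  (1, 0, 0)
     R1 -= 3·R2  ⇒  (0, 1, 0)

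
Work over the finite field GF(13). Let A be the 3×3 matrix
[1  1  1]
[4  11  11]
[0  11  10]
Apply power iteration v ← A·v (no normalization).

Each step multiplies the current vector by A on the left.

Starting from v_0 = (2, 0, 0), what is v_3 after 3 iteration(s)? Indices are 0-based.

v_3 = (12, 10, 12)

v_0 = (2, 0, 0).
v_1 = A·v_0 = (2, 8, 0).
v_2 = A·v_1 = (10, 5, 10).
v_3 = A·v_2 = (12, 10, 12).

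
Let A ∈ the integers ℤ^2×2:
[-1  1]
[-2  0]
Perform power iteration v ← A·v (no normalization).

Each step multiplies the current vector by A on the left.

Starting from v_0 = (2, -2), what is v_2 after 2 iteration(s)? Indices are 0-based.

v_0 = (2, -2).
v_1 = A·v_0 = (-4, -4).
v_2 = A·v_1 = (0, 8).

v_2 = (0, 8)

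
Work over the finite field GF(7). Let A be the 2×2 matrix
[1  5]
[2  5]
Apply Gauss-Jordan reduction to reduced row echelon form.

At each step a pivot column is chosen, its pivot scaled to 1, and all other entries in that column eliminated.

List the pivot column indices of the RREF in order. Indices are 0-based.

pivot(0,0)=1: scale R0 → (1, 5)
  clear (1,0): R1 −= (2)R0 → (0, 2)
pivot(1,1)=2: scale R1 → (0, 1)
  clear (0,1): R0 −= (5)R1 → (1, 0)

pivot columns: 0, 1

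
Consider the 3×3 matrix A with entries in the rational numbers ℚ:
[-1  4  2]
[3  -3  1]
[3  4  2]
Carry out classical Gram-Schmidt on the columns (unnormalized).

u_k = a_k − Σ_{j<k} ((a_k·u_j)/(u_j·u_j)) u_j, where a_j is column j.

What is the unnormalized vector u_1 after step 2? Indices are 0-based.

Step 1: u_0 = a_0 = (-1, 3, 3).
Step 2: u_1 = a_1 − (-1/19)·u_0 = (75/19, -54/19, 79/19).

u_1 = (75/19, -54/19, 79/19)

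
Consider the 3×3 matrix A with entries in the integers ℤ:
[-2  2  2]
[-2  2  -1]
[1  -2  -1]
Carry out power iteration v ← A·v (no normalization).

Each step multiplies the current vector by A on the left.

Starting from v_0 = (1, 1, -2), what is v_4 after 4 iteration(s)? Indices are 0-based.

v_0 = (1, 1, -2).
v_1 = A·v_0 = (-4, 2, 1).
v_2 = A·v_1 = (14, 11, -9).
v_3 = A·v_2 = (-24, 3, 1).
v_4 = A·v_3 = (56, 53, -31).

v_4 = (56, 53, -31)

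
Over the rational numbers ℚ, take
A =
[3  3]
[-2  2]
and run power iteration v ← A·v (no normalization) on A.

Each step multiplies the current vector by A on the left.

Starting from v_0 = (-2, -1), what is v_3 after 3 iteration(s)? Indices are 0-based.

v_3 = (3, 86)

v_0 = (-2, -1).
v_1 = A·v_0 = (-9, 2).
v_2 = A·v_1 = (-21, 22).
v_3 = A·v_2 = (3, 86).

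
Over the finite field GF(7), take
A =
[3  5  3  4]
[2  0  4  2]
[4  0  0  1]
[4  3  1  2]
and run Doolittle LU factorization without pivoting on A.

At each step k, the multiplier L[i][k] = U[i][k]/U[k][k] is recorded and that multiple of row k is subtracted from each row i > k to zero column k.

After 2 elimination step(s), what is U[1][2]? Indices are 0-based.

U[1][2] = 2

k=0: U[0][0]=3
  eliminate (1,0): mult=3, new row 1: (0, 6, 2, 4); set L[1][0]=3
  eliminate (2,0): mult=6, new row 2: (0, 5, 3, 5); set L[2][0]=6
  eliminate (3,0): mult=6, new row 3: (0, 1, 4, 6); set L[3][0]=6
k=1: U[1][1]=6
  eliminate (2,1): mult=2, new row 2: (0, 0, 6, 4); set L[2][1]=2
  eliminate (3,1): mult=6, new row 3: (0, 0, 6, 3); set L[3][1]=6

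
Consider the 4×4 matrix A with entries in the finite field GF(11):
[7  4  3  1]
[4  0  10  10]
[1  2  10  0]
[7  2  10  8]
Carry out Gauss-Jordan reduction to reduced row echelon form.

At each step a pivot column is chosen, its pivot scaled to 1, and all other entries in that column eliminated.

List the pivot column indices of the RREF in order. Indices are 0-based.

pivot columns: 0, 1, 2, 3

step 1: normalize row 0 (÷7) = (1, 10, 2, 8)
  row 1: subtract 4×row0 = (0, 4, 2, 0)
  row 2: subtract 1×row0 = (0, 3, 8, 3)
  row 3: subtract 7×row0 = (0, 9, 7, 7)
step 2: normalize row 1 (÷4) = (0, 1, 6, 0)
  row 0: subtract 10×row1 = (1, 0, 8, 8)
  row 2: subtract 3×row1 = (0, 0, 1, 3)
  row 3: subtract 9×row1 = (0, 0, 8, 7)
step 3: normalize row 2 (÷1) = (0, 0, 1, 3)
  row 0: subtract 8×row2 = (1, 0, 0, 6)
  row 1: subtract 6×row2 = (0, 1, 0, 4)
  row 3: subtract 8×row2 = (0, 0, 0, 5)
step 4: normalize row 3 (÷5) = (0, 0, 0, 1)
  row 0: subtract 6×row3 = (1, 0, 0, 0)
  row 1: subtract 4×row3 = (0, 1, 0, 0)
  row 2: subtract 3×row3 = (0, 0, 1, 0)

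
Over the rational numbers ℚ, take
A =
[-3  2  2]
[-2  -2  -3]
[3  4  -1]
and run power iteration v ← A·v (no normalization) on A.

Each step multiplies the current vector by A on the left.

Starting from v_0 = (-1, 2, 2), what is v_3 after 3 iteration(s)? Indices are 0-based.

v_3 = (95, 122, -187)

v_0 = (-1, 2, 2).
v_1 = A·v_0 = (11, -8, 3).
v_2 = A·v_1 = (-43, -15, -2).
v_3 = A·v_2 = (95, 122, -187).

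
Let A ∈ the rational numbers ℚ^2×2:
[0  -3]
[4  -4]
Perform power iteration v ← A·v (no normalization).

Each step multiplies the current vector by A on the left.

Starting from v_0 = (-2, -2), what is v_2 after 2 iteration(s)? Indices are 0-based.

v_2 = (0, 24)

v_0 = (-2, -2).
v_1 = A·v_0 = (6, 0).
v_2 = A·v_1 = (0, 24).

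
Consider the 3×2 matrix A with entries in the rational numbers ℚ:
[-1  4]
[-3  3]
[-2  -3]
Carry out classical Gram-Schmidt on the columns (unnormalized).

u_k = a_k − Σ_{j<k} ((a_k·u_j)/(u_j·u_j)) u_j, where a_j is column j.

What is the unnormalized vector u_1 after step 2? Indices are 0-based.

u_1 = (7/2, 3/2, -4)

Step 1: u_0 = a_0 = (-1, -3, -2).
Step 2: u_1 = a_1 − (-1/2)·u_0 = (7/2, 3/2, -4).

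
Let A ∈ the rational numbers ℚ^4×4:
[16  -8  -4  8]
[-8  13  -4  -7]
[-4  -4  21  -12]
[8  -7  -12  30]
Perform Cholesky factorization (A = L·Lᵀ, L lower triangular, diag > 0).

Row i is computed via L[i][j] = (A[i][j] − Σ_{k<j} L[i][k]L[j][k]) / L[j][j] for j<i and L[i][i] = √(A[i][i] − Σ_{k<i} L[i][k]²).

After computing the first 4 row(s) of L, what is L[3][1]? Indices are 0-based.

Step 1: L[0][0] = √(16) = 4.
  L[1][0] = (-8) / L[0][0] = -2.
Step 2: L[1][1] = √(9) = 3.
  L[2][0] = (-4) / L[0][0] = -1.
  L[2][1] = (-6) / L[1][1] = -2.
Step 3: L[2][2] = √(16) = 4.
  L[3][0] = (8) / L[0][0] = 2.
  L[3][1] = (-3) / L[1][1] = -1.
  L[3][2] = (-12) / L[2][2] = -3.
Step 4: L[3][3] = √(16) = 4.

L[3][1] = -1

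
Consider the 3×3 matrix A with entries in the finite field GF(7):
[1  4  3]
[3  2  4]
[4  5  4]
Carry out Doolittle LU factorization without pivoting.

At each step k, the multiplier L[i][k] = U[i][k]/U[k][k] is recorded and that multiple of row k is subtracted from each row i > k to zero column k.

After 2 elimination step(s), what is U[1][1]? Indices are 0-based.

U[1][1] = 4

k=0: U[0][0]=1
  eliminate (1,0): mult=3, new row 1: (0, 4, 2); set L[1][0]=3
  eliminate (2,0): mult=4, new row 2: (0, 3, 6); set L[2][0]=4
k=1: U[1][1]=4
  eliminate (2,1): mult=6, new row 2: (0, 0, 1); set L[2][1]=6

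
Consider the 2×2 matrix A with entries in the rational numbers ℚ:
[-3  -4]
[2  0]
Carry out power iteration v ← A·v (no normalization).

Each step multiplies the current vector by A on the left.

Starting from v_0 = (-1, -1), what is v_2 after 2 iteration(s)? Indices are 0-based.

v_2 = (-13, 14)

v_0 = (-1, -1).
v_1 = A·v_0 = (7, -2).
v_2 = A·v_1 = (-13, 14).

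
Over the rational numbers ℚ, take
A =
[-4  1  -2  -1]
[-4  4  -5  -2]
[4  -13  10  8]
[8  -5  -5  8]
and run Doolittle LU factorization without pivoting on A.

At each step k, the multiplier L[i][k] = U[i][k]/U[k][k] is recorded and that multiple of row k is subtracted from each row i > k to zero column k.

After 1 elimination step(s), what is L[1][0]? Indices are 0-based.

k=0: U[0][0]=-4
  eliminate (1,0): mult=1, new row 1: (0, 3, -3, -1); set L[1][0]=1
  eliminate (2,0): mult=-1, new row 2: (0, -12, 8, 7); set L[2][0]=-1
  eliminate (3,0): mult=-2, new row 3: (0, -3, -9, 6); set L[3][0]=-2

L[1][0] = 1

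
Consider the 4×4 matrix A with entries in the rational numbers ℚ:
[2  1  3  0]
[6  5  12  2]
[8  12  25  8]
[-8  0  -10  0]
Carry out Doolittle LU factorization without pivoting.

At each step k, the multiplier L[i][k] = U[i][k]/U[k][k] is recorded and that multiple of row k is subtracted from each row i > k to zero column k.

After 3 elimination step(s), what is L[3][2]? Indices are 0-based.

L[3][2] = -4

Step 1: pivot at (0,0) is 2.
  row1 ← row1 − (3)·row0  ⇒  L[1][0]=3, U row1=(0, 2, 3, 2)
  row2 ← row2 − (4)·row0  ⇒  L[2][0]=4, U row2=(0, 8, 13, 8)
  row3 ← row3 − (-4)·row0  ⇒  L[3][0]=-4, U row3=(0, 4, 2, 0)
Step 2: pivot at (1,1) is 2.
  row2 ← row2 − (4)·row1  ⇒  L[2][1]=4, U row2=(0, 0, 1, 0)
  row3 ← row3 − (2)·row1  ⇒  L[3][1]=2, U row3=(0, 0, -4, -4)
Step 3: pivot at (2,2) is 1.
  row3 ← row3 − (-4)·row2  ⇒  L[3][2]=-4, U row3=(0, 0, 0, -4)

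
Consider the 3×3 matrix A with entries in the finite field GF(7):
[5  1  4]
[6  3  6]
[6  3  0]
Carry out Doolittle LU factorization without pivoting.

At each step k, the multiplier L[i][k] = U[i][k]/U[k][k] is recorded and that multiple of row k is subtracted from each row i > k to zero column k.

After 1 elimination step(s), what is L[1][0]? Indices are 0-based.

[col 0] pivot 5
  R1 -= 4*R0 → (0, 6, 4)  (L[1][0] := 4)
  R2 -= 4*R0 → (0, 6, 5)  (L[2][0] := 4)

L[1][0] = 4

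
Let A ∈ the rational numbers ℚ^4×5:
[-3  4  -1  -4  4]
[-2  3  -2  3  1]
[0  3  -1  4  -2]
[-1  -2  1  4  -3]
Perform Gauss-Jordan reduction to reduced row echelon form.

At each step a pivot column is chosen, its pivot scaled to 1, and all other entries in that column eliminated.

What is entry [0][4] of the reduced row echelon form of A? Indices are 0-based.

M[0][4] = -49/118

[1] R0 /= -3  ⇒  (1, -4/3, 1/3, 4/3, -4/3)
     R1 -= -2·R0  ⇒  (0, 1/3, -4/3, 17/3, -5/3)
     R3 -= -1·R0  ⇒  (0, -10/3, 4/3, 16/3, -13/3)
[2] R1 /= 1/3  ⇒  (0, 1, -4, 17, -5)
     R0 -= -4/3·R1  ⇒  (1, 0, -5, 24, -8)
     R2 -= 3·R1  ⇒  (0, 0, 11, -47, 13)
     R3 -= -10/3·R1  ⇒  (0, 0, -12, 62, -21)
[3] R2 /= 11  ⇒  (0, 0, 1, -47/11, 13/11)
     R0 -= -5·R2  ⇒  (1, 0, 0, 29/11, -23/11)
     R1 -= -4·R2  ⇒  (0, 1, 0, -1/11, -3/11)
     R3 -= -12·R2  ⇒  (0, 0, 0, 118/11, -75/11)
[4] R3 /= 118/11  ⇒  (0, 0, 0, 1, -75/118)
     R0 -= 29/11·R3  ⇒  (1, 0, 0, 0, -49/118)
     R1 -= -1/11·R3  ⇒  (0, 1, 0, 0, -39/118)
     R2 -= -47/11·R3  ⇒  (0, 0, 1, 0, -181/118)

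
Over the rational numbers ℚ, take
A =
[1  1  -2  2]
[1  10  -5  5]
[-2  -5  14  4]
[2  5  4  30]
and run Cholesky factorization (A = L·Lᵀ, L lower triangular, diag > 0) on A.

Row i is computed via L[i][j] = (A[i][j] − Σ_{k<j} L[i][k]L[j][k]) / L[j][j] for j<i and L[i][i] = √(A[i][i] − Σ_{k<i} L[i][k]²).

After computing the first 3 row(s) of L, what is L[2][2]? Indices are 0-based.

Step 1: L[0][0] = √(1) = 1.
  L[1][0] = (1) / L[0][0] = 1.
Step 2: L[1][1] = √(9) = 3.
  L[2][0] = (-2) / L[0][0] = -2.
  L[2][1] = (-3) / L[1][1] = -1.
Step 3: L[2][2] = √(9) = 3.

L[2][2] = 3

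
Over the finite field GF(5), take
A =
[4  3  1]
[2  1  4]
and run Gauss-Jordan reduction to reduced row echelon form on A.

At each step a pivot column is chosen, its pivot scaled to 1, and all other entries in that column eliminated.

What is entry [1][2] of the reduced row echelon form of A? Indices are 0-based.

M[1][2] = 3

[1] R0 /= 4  ⇒  (1, 2, 4)
     R1 -= 2·R0  ⇒  (0, 2, 1)
[2] R1 /= 2  ⇒  (0, 1, 3)
     R0 -= 2·R1  ⇒  (1, 0, 3)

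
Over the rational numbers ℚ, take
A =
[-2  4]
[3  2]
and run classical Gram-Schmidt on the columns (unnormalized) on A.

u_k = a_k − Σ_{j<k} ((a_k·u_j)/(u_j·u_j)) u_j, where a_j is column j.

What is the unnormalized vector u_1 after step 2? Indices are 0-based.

Step 1: u_0 = a_0 = (-2, 3).
Step 2: u_1 = a_1 − (-2/13)·u_0 = (48/13, 32/13).

u_1 = (48/13, 32/13)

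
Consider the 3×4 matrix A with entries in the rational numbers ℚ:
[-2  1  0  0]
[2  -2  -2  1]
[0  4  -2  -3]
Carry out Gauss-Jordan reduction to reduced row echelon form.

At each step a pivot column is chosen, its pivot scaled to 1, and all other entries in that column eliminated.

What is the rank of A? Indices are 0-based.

rank = 3

step 1: normalize row 0 (÷-2) = (1, -1/2, 0, 0)
  row 1: subtract 2×row0 = (0, -1, -2, 1)
step 2: normalize row 1 (÷-1) = (0, 1, 2, -1)
  row 0: subtract -1/2×row1 = (1, 0, 1, -1/2)
  row 2: subtract 4×row1 = (0, 0, -10, 1)
step 3: normalize row 2 (÷-10) = (0, 0, 1, -1/10)
  row 0: subtract 1×row2 = (1, 0, 0, -2/5)
  row 1: subtract 2×row2 = (0, 1, 0, -4/5)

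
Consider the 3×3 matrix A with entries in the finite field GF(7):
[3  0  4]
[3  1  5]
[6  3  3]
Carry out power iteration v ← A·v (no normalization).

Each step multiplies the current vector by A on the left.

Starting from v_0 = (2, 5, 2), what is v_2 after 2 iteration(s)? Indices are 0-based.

v_0 = (2, 5, 2).
v_1 = A·v_0 = (0, 0, 5).
v_2 = A·v_1 = (6, 4, 1).

v_2 = (6, 4, 1)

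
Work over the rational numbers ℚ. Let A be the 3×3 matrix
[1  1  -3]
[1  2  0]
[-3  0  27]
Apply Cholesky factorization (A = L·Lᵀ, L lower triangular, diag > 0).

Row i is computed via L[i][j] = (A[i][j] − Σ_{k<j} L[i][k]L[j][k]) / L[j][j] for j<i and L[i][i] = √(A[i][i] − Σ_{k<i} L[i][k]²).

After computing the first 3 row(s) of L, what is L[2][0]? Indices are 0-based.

Step 1: L[0][0] = √(1) = 1.
  L[1][0] = (1) / L[0][0] = 1.
Step 2: L[1][1] = √(1) = 1.
  L[2][0] = (-3) / L[0][0] = -3.
  L[2][1] = (3) / L[1][1] = 3.
Step 3: L[2][2] = √(9) = 3.

L[2][0] = -3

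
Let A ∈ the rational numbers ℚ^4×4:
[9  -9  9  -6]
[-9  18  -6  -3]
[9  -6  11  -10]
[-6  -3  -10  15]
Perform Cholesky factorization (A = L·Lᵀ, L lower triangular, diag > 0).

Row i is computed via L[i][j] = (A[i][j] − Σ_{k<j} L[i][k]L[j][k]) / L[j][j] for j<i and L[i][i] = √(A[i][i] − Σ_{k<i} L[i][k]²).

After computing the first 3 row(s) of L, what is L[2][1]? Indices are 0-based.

Step 1: L[0][0] = √(9) = 3.
  L[1][0] = (-9) / L[0][0] = -3.
Step 2: L[1][1] = √(9) = 3.
  L[2][0] = (9) / L[0][0] = 3.
  L[2][1] = (3) / L[1][1] = 1.
Step 3: L[2][2] = √(1) = 1.

L[2][1] = 1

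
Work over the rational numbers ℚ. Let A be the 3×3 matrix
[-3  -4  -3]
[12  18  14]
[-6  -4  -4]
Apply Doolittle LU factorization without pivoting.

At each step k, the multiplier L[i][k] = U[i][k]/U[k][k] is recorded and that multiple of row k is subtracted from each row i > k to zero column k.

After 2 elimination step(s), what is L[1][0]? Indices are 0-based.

k=0: U[0][0]=-3
  eliminate (1,0): mult=-4, new row 1: (0, 2, 2); set L[1][0]=-4
  eliminate (2,0): mult=2, new row 2: (0, 4, 2); set L[2][0]=2
k=1: U[1][1]=2
  eliminate (2,1): mult=2, new row 2: (0, 0, -2); set L[2][1]=2

L[1][0] = -4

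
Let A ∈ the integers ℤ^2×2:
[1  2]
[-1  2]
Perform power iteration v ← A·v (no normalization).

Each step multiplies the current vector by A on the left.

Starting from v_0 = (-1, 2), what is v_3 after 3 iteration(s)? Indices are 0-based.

v_3 = (27, 1)

v_0 = (-1, 2).
v_1 = A·v_0 = (3, 5).
v_2 = A·v_1 = (13, 7).
v_3 = A·v_2 = (27, 1).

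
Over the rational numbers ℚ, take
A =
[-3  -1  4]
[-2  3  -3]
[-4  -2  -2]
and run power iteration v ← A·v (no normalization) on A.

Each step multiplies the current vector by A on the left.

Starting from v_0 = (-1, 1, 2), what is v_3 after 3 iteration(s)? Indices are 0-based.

v_3 = (-8, 125, 250)

v_0 = (-1, 1, 2).
v_1 = A·v_0 = (10, -1, -2).
v_2 = A·v_1 = (-37, -17, -34).
v_3 = A·v_2 = (-8, 125, 250).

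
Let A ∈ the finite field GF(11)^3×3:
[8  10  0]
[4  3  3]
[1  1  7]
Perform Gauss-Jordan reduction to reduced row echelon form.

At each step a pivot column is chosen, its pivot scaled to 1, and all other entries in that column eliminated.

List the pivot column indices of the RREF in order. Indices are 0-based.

pivot(0,0)=8: scale R0 → (1, 4, 0)
  clear (1,0): R1 −= (4)R0 → (0, 9, 3)
  clear (2,0): R2 −= (1)R0 → (0, 8, 7)
pivot(1,1)=9: scale R1 → (0, 1, 4)
  clear (0,1): R0 −= (4)R1 → (1, 0, 6)
  clear (2,1): R2 −= (8)R1 → (0, 0, 8)
pivot(2,2)=8: scale R2 → (0, 0, 1)
  clear (0,2): R0 −= (6)R2 → (1, 0, 0)
  clear (1,2): R1 −= (4)R2 → (0, 1, 0)

pivot columns: 0, 1, 2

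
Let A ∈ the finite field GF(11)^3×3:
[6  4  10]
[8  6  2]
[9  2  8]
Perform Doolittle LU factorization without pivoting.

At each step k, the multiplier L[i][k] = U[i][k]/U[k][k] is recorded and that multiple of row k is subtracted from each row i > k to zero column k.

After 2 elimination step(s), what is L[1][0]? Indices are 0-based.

L[1][0] = 5

k=0: U[0][0]=6
  eliminate (1,0): mult=5, new row 1: (0, 8, 7); set L[1][0]=5
  eliminate (2,0): mult=7, new row 2: (0, 7, 4); set L[2][0]=7
k=1: U[1][1]=8
  eliminate (2,1): mult=5, new row 2: (0, 0, 2); set L[2][1]=5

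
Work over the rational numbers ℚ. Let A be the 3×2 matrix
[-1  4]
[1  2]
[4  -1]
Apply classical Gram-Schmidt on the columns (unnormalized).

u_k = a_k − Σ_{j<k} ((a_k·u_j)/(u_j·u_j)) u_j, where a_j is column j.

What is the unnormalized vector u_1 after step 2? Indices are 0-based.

Step 1: u_0 = a_0 = (-1, 1, 4).
Step 2: u_1 = a_1 − (-1/3)·u_0 = (11/3, 7/3, 1/3).

u_1 = (11/3, 7/3, 1/3)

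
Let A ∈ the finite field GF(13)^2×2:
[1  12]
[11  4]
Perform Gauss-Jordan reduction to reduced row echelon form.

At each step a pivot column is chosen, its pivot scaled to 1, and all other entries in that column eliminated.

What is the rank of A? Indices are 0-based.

rank = 2

pivot(0,0)=1: scale R0 → (1, 12)
  clear (1,0): R1 −= (11)R0 → (0, 2)
pivot(1,1)=2: scale R1 → (0, 1)
  clear (0,1): R0 −= (12)R1 → (1, 0)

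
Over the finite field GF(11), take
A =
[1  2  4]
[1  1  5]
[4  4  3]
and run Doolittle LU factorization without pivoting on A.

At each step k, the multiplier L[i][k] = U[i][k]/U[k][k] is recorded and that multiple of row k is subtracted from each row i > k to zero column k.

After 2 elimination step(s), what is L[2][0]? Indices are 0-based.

L[2][0] = 4

k=0: U[0][0]=1
  eliminate (1,0): mult=1, new row 1: (0, 10, 1); set L[1][0]=1
  eliminate (2,0): mult=4, new row 2: (0, 7, 9); set L[2][0]=4
k=1: U[1][1]=10
  eliminate (2,1): mult=4, new row 2: (0, 0, 5); set L[2][1]=4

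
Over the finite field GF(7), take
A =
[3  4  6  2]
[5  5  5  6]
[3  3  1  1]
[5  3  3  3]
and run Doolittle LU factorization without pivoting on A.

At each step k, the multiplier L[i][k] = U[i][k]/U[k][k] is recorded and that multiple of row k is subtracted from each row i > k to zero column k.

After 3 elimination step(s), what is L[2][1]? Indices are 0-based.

L[2][1] = 2

Step 1: pivot at (0,0) is 3.
  row1 ← row1 − (4)·row0  ⇒  L[1][0]=4, U row1=(0, 3, 2, 5)
  row2 ← row2 − (1)·row0  ⇒  L[2][0]=1, U row2=(0, 6, 2, 6)
  row3 ← row3 − (4)·row0  ⇒  L[3][0]=4, U row3=(0, 1, 0, 2)
Step 2: pivot at (1,1) is 3.
  row2 ← row2 − (2)·row1  ⇒  L[2][1]=2, U row2=(0, 0, 5, 3)
  row3 ← row3 − (5)·row1  ⇒  L[3][1]=5, U row3=(0, 0, 4, 5)
Step 3: pivot at (2,2) is 5.
  row3 ← row3 − (5)·row2  ⇒  L[3][2]=5, U row3=(0, 0, 0, 4)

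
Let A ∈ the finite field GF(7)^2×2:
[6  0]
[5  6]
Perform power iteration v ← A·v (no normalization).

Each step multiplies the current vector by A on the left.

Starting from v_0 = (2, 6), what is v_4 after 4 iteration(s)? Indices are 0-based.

v_0 = (2, 6).
v_1 = A·v_0 = (5, 4).
v_2 = A·v_1 = (2, 0).
v_3 = A·v_2 = (5, 3).
v_4 = A·v_3 = (2, 1).

v_4 = (2, 1)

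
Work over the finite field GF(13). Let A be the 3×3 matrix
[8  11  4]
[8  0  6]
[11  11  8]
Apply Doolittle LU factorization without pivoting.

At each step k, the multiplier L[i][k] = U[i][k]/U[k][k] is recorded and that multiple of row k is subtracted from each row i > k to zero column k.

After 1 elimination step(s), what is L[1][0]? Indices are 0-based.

[col 0] pivot 8
  R1 -= 1*R0 → (0, 2, 2)  (L[1][0] := 1)
  R2 -= 3*R0 → (0, 4, 9)  (L[2][0] := 3)

L[1][0] = 1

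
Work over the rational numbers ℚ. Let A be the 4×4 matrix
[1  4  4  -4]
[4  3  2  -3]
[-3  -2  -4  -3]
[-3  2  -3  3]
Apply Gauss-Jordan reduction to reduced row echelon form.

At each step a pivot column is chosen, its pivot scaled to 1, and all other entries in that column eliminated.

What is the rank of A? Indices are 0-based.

rank = 4

step 1: normalize row 0 (÷1) = (1, 4, 4, -4)
  row 1: subtract 4×row0 = (0, -13, -14, 13)
  row 2: subtract -3×row0 = (0, 10, 8, -15)
  row 3: subtract -3×row0 = (0, 14, 9, -9)
step 2: normalize row 1 (÷-13) = (0, 1, 14/13, -1)
  row 0: subtract 4×row1 = (1, 0, -4/13, 0)
  row 2: subtract 10×row1 = (0, 0, -36/13, -5)
  row 3: subtract 14×row1 = (0, 0, -79/13, 5)
step 3: normalize row 2 (÷-36/13) = (0, 0, 1, 65/36)
  row 0: subtract -4/13×row2 = (1, 0, 0, 5/9)
  row 1: subtract 14/13×row2 = (0, 1, 0, -53/18)
  row 3: subtract -79/13×row2 = (0, 0, 0, 575/36)
step 4: normalize row 3 (÷575/36) = (0, 0, 0, 1)
  row 0: subtract 5/9×row3 = (1, 0, 0, 0)
  row 1: subtract -53/18×row3 = (0, 1, 0, 0)
  row 2: subtract 65/36×row3 = (0, 0, 1, 0)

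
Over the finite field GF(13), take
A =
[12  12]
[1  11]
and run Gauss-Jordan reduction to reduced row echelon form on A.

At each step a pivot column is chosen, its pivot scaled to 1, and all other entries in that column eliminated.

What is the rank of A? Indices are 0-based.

rank = 2

[1] R0 /= 12  ⇒  (1, 1)
     R1 -= 1·R0  ⇒  (0, 10)
[2] R1 /= 10  ⇒  (0, 1)
     R0 -= 1·R1  ⇒  (1, 0)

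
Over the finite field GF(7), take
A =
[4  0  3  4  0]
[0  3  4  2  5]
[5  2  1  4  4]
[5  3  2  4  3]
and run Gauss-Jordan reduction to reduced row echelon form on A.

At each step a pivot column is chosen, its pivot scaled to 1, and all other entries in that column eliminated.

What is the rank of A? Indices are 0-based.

rank = 4

pivot(0,0)=4: scale R0 → (1, 0, 6, 1, 0)
  clear (2,0): R2 −= (5)R0 → (0, 2, 6, 6, 4)
  clear (3,0): R3 −= (5)R0 → (0, 3, 0, 6, 3)
pivot(1,1)=3: scale R1 → (0, 1, 6, 3, 4)
  clear (2,1): R2 −= (2)R1 → (0, 0, 1, 0, 3)
  clear (3,1): R3 −= (3)R1 → (0, 0, 3, 4, 5)
pivot(2,2)=1: scale R2 → (0, 0, 1, 0, 3)
  clear (0,2): R0 −= (6)R2 → (1, 0, 0, 1, 3)
  clear (1,2): R1 −= (6)R2 → (0, 1, 0, 3, 0)
  clear (3,2): R3 −= (3)R2 → (0, 0, 0, 4, 3)
pivot(3,3)=4: scale R3 → (0, 0, 0, 1, 6)
  clear (0,3): R0 −= (1)R3 → (1, 0, 0, 0, 4)
  clear (1,3): R1 −= (3)R3 → (0, 1, 0, 0, 3)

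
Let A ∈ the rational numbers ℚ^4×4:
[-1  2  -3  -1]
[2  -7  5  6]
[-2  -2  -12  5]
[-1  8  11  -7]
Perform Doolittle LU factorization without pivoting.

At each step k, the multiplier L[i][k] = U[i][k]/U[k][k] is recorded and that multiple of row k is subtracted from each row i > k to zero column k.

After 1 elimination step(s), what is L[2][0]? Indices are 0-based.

L[2][0] = 2

[col 0] pivot -1
  R1 -= -2*R0 → (0, -3, -1, 4)  (L[1][0] := -2)
  R2 -= 2*R0 → (0, -6, -6, 7)  (L[2][0] := 2)
  R3 -= 1*R0 → (0, 6, 14, -6)  (L[3][0] := 1)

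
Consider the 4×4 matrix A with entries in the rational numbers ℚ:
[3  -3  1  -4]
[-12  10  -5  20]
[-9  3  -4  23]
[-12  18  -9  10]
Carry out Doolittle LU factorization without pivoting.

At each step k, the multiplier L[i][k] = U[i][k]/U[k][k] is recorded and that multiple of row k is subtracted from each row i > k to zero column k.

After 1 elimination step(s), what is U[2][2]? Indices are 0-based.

Step 1: pivot at (0,0) is 3.
  row1 ← row1 − (-4)·row0  ⇒  L[1][0]=-4, U row1=(0, -2, -1, 4)
  row2 ← row2 − (-3)·row0  ⇒  L[2][0]=-3, U row2=(0, -6, -1, 11)
  row3 ← row3 − (-4)·row0  ⇒  L[3][0]=-4, U row3=(0, 6, -5, -6)

U[2][2] = -1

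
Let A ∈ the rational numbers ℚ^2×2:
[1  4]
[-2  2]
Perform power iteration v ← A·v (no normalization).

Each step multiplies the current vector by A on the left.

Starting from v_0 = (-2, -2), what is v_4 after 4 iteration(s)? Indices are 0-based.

v_0 = (-2, -2).
v_1 = A·v_0 = (-10, 0).
v_2 = A·v_1 = (-10, 20).
v_3 = A·v_2 = (70, 60).
v_4 = A·v_3 = (310, -20).

v_4 = (310, -20)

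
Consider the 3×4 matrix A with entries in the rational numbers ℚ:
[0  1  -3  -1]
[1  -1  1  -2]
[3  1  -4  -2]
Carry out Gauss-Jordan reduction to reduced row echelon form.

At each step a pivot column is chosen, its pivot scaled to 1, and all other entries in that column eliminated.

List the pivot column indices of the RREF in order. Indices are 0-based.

pivot columns: 0, 1, 2

pivot(0,0): swap R0↔R1
pivot(0,0)=1: scale R0 → (1, -1, 1, -2)
  clear (2,0): R2 −= (3)R0 → (0, 4, -7, 4)
pivot(1,1)=1: scale R1 → (0, 1, -3, -1)
  clear (0,1): R0 −= (-1)R1 → (1, 0, -2, -3)
  clear (2,1): R2 −= (4)R1 → (0, 0, 5, 8)
pivot(2,2)=5: scale R2 → (0, 0, 1, 8/5)
  clear (0,2): R0 −= (-2)R2 → (1, 0, 0, 1/5)
  clear (1,2): R1 −= (-3)R2 → (0, 1, 0, 19/5)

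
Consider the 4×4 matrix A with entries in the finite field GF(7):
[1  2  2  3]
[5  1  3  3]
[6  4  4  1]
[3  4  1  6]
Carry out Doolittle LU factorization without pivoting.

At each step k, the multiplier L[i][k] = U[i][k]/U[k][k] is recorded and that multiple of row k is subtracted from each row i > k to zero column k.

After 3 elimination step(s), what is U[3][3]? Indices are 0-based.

[col 0] pivot 1
  R1 -= 5*R0 → (0, 5, 0, 2)  (L[1][0] := 5)
  R2 -= 6*R0 → (0, 6, 6, 4)  (L[2][0] := 6)
  R3 -= 3*R0 → (0, 5, 2, 4)  (L[3][0] := 3)
[col 1] pivot 5
  R2 -= 4*R1 → (0, 0, 6, 3)  (L[2][1] := 4)
  R3 -= 1*R1 → (0, 0, 2, 2)  (L[3][1] := 1)
[col 2] pivot 6
  R3 -= 5*R2 → (0, 0, 0, 1)  (L[3][2] := 5)

U[3][3] = 1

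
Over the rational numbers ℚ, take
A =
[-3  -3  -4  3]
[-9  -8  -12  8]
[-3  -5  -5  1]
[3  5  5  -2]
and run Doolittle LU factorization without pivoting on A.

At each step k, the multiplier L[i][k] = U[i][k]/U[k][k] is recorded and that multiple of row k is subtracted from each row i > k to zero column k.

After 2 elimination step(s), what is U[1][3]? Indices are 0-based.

U[1][3] = -1

[col 0] pivot -3
  R1 -= 3*R0 → (0, 1, 0, -1)  (L[1][0] := 3)
  R2 -= 1*R0 → (0, -2, -1, -2)  (L[2][0] := 1)
  R3 -= -1*R0 → (0, 2, 1, 1)  (L[3][0] := -1)
[col 1] pivot 1
  R2 -= -2*R1 → (0, 0, -1, -4)  (L[2][1] := -2)
  R3 -= 2*R1 → (0, 0, 1, 3)  (L[3][1] := 2)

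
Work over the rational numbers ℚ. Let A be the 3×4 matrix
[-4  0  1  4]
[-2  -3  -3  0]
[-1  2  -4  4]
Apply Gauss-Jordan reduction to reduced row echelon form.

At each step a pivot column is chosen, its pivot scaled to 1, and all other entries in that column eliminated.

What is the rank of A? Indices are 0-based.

[1] R0 /= -4  ⇒  (1, 0, -1/4, -1)
     R1 -= -2·R0  ⇒  (0, -3, -7/2, -2)
     R2 -= -1·R0  ⇒  (0, 2, -17/4, 3)
[2] R1 /= -3  ⇒  (0, 1, 7/6, 2/3)
     R2 -= 2·R1  ⇒  (0, 0, -79/12, 5/3)
[3] R2 /= -79/12  ⇒  (0, 0, 1, -20/79)
     R0 -= -1/4·R2  ⇒  (1, 0, 0, -84/79)
     R1 -= 7/6·R2  ⇒  (0, 1, 0, 76/79)

rank = 3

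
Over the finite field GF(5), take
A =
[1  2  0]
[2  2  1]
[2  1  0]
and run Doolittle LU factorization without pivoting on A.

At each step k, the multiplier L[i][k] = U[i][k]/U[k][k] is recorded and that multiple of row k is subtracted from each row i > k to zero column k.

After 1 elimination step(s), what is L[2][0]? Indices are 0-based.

[col 0] pivot 1
  R1 -= 2*R0 → (0, 3, 1)  (L[1][0] := 2)
  R2 -= 2*R0 → (0, 2, 0)  (L[2][0] := 2)

L[2][0] = 2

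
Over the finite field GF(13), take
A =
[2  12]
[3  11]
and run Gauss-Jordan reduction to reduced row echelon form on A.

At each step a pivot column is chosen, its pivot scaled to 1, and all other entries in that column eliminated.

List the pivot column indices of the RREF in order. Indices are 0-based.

pivot columns: 0, 1

step 1: normalize row 0 (÷2) = (1, 6)
  row 1: subtract 3×row0 = (0, 6)
step 2: normalize row 1 (÷6) = (0, 1)
  row 0: subtract 6×row1 = (1, 0)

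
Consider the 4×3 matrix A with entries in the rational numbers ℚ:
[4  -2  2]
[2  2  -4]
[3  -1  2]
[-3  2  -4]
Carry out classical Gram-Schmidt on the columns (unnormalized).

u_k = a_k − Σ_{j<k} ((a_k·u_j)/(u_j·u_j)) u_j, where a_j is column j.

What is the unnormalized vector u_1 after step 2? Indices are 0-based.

u_1 = (-12/19, 51/19, 1/38, 37/38)

Step 1: u_0 = a_0 = (4, 2, 3, -3).
Step 2: u_1 = a_1 − (-13/38)·u_0 = (-12/19, 51/19, 1/38, 37/38).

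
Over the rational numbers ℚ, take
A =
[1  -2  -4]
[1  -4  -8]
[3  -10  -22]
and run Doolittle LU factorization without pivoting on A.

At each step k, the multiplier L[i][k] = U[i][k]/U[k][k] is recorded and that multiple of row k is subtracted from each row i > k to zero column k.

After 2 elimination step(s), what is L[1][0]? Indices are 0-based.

L[1][0] = 1

k=0: U[0][0]=1
  eliminate (1,0): mult=1, new row 1: (0, -2, -4); set L[1][0]=1
  eliminate (2,0): mult=3, new row 2: (0, -4, -10); set L[2][0]=3
k=1: U[1][1]=-2
  eliminate (2,1): mult=2, new row 2: (0, 0, -2); set L[2][1]=2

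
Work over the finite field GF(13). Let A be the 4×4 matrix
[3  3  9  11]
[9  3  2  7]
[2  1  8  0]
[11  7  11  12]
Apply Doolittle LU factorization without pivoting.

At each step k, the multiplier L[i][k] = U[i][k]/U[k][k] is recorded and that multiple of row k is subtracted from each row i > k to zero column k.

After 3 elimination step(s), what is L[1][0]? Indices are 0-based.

L[1][0] = 3

Step 1: pivot at (0,0) is 3.
  row1 ← row1 − (3)·row0  ⇒  L[1][0]=3, U row1=(0, 7, 1, 0)
  row2 ← row2 − (5)·row0  ⇒  L[2][0]=5, U row2=(0, 12, 2, 10)
  row3 ← row3 − (8)·row0  ⇒  L[3][0]=8, U row3=(0, 9, 4, 2)
Step 2: pivot at (1,1) is 7.
  row2 ← row2 − (11)·row1  ⇒  L[2][1]=11, U row2=(0, 0, 4, 10)
  row3 ← row3 − (5)·row1  ⇒  L[3][1]=5, U row3=(0, 0, 12, 2)
Step 3: pivot at (2,2) is 4.
  row3 ← row3 − (3)·row2  ⇒  L[3][2]=3, U row3=(0, 0, 0, 11)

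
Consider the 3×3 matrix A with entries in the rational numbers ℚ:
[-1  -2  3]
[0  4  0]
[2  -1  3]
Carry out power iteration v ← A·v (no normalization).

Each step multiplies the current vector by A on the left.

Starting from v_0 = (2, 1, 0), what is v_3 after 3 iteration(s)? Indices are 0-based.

v_3 = (-46, 64, -15)

v_0 = (2, 1, 0).
v_1 = A·v_0 = (-4, 4, 3).
v_2 = A·v_1 = (5, 16, -3).
v_3 = A·v_2 = (-46, 64, -15).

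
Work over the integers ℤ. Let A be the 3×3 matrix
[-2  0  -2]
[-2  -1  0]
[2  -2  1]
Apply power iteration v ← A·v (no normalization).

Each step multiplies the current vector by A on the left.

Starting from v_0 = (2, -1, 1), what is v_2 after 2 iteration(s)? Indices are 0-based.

v_0 = (2, -1, 1).
v_1 = A·v_0 = (-6, -3, 7).
v_2 = A·v_1 = (-2, 15, 1).

v_2 = (-2, 15, 1)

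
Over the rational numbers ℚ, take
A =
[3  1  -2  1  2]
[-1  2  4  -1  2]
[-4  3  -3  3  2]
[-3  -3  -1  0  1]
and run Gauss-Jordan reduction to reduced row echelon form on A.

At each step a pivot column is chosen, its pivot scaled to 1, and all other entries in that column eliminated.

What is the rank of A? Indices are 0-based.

pivot(0,0)=3: scale R0 → (1, 1/3, -2/3, 1/3, 2/3)
  clear (1,0): R1 −= (-1)R0 → (0, 7/3, 10/3, -2/3, 8/3)
  clear (2,0): R2 −= (-4)R0 → (0, 13/3, -17/3, 13/3, 14/3)
  clear (3,0): R3 −= (-3)R0 → (0, -2, -3, 1, 3)
pivot(1,1)=7/3: scale R1 → (0, 1, 10/7, -2/7, 8/7)
  clear (0,1): R0 −= (1/3)R1 → (1, 0, -8/7, 3/7, 2/7)
  clear (2,1): R2 −= (13/3)R1 → (0, 0, -83/7, 39/7, -2/7)
  clear (3,1): R3 −= (-2)R1 → (0, 0, -1/7, 3/7, 37/7)
pivot(2,2)=-83/7: scale R2 → (0, 0, 1, -39/83, 2/83)
  clear (0,2): R0 −= (-8/7)R2 → (1, 0, 0, -9/83, 26/83)
  clear (1,2): R1 −= (10/7)R2 → (0, 1, 0, 32/83, 92/83)
  clear (3,2): R3 −= (-1/7)R2 → (0, 0, 0, 30/83, 439/83)
pivot(3,3)=30/83: scale R3 → (0, 0, 0, 1, 439/30)
  clear (0,3): R0 −= (-9/83)R3 → (1, 0, 0, 0, 19/10)
  clear (1,3): R1 −= (32/83)R3 → (0, 1, 0, 0, -68/15)
  clear (2,3): R2 −= (-39/83)R3 → (0, 0, 1, 0, 69/10)

rank = 4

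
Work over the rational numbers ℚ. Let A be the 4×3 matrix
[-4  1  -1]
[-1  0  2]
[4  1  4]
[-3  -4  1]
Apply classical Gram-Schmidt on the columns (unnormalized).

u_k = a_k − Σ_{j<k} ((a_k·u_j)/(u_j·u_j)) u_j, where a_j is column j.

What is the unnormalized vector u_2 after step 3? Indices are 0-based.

Step 1: u_0 = a_0 = (-4, -1, 4, -3).
Step 2: u_1 = a_1 − (2/7)·u_0 = (15/7, 2/7, -1/7, -22/7).
Step 3: u_2 = a_2 − (5/14)·u_0 − (-37/102)·u_1 = (41/34, 251/102, 257/102, 95/102).

u_2 = (41/34, 251/102, 257/102, 95/102)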